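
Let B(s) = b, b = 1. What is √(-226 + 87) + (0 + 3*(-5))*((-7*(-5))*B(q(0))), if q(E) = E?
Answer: -525 + I*√139 ≈ -525.0 + 11.79*I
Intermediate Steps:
B(s) = 1
√(-226 + 87) + (0 + 3*(-5))*((-7*(-5))*B(q(0))) = √(-226 + 87) + (0 + 3*(-5))*(-7*(-5)*1) = √(-139) + (0 - 15)*(35*1) = I*√139 - 15*35 = I*√139 - 525 = -525 + I*√139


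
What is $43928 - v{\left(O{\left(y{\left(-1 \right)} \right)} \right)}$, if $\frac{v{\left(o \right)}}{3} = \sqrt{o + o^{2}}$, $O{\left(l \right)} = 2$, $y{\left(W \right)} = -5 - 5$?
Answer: $43928 - 3 \sqrt{6} \approx 43921.0$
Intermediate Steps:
$y{\left(W \right)} = -10$
$v{\left(o \right)} = 3 \sqrt{o + o^{2}}$
$43928 - v{\left(O{\left(y{\left(-1 \right)} \right)} \right)} = 43928 - 3 \sqrt{2 \left(1 + 2\right)} = 43928 - 3 \sqrt{2 \cdot 3} = 43928 - 3 \sqrt{6}$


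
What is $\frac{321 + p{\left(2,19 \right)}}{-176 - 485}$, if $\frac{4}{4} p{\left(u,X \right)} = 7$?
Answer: $- \frac{328}{661} \approx -0.49622$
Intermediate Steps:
$p{\left(u,X \right)} = 7$
$\frac{321 + p{\left(2,19 \right)}}{-176 - 485} = \frac{321 + 7}{-176 - 485} = \frac{328}{-661} = 328 \left(- \frac{1}{661}\right) = - \frac{328}{661}$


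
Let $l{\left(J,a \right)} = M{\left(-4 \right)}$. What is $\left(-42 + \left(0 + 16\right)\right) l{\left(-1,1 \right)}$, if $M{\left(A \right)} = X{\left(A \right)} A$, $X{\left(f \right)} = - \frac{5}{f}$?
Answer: $130$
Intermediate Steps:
$M{\left(A \right)} = -5$ ($M{\left(A \right)} = - \frac{5}{A} A = -5$)
$l{\left(J,a \right)} = -5$
$\left(-42 + \left(0 + 16\right)\right) l{\left(-1,1 \right)} = \left(-42 + \left(0 + 16\right)\right) \left(-5\right) = \left(-42 + 16\right) \left(-5\right) = \left(-26\right) \left(-5\right) = 130$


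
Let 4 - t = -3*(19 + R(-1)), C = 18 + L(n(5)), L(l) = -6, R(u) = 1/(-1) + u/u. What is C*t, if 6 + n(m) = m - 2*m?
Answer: 732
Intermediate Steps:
n(m) = -6 - m (n(m) = -6 + (m - 2*m) = -6 - m)
R(u) = 0 (R(u) = 1*(-1) + 1 = -1 + 1 = 0)
C = 12 (C = 18 - 6 = 12)
t = 61 (t = 4 - (-3)*(19 + 0) = 4 - (-3)*19 = 4 - 1*(-57) = 4 + 57 = 61)
C*t = 12*61 = 732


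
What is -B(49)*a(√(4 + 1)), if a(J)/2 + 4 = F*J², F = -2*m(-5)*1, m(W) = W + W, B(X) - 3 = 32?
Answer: -6720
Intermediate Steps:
B(X) = 35 (B(X) = 3 + 32 = 35)
m(W) = 2*W
F = 20 (F = -4*(-5)*1 = -2*(-10)*1 = 20*1 = 20)
a(J) = -8 + 40*J² (a(J) = -8 + 2*(20*J²) = -8 + 40*J²)
-B(49)*a(√(4 + 1)) = -35*(-8 + 40*(√(4 + 1))²) = -35*(-8 + 40*(√5)²) = -35*(-8 + 40*5) = -35*(-8 + 200) = -35*192 = -1*6720 = -6720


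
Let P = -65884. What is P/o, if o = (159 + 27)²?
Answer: -16471/8649 ≈ -1.9044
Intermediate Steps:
o = 34596 (o = 186² = 34596)
P/o = -65884/34596 = -65884*1/34596 = -16471/8649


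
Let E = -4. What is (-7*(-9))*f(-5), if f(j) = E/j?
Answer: 252/5 ≈ 50.400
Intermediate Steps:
f(j) = -4/j
(-7*(-9))*f(-5) = (-7*(-9))*(-4/(-5)) = 63*(-4*(-⅕)) = 63*(⅘) = 252/5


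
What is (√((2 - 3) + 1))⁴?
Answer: 0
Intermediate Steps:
(√((2 - 3) + 1))⁴ = (√(-1 + 1))⁴ = (√0)⁴ = 0⁴ = 0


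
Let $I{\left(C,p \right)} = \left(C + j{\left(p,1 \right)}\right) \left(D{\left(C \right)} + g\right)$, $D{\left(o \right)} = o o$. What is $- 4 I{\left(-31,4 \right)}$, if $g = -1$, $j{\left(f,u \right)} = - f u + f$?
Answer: $119040$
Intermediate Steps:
$D{\left(o \right)} = o^{2}$
$j{\left(f,u \right)} = f - f u$ ($j{\left(f,u \right)} = - f u + f = f - f u$)
$I{\left(C,p \right)} = C \left(-1 + C^{2}\right)$ ($I{\left(C,p \right)} = \left(C + p \left(1 - 1\right)\right) \left(C^{2} - 1\right) = \left(C + p \left(1 - 1\right)\right) \left(-1 + C^{2}\right) = \left(C + p 0\right) \left(-1 + C^{2}\right) = \left(C + 0\right) \left(-1 + C^{2}\right) = C \left(-1 + C^{2}\right)$)
$- 4 I{\left(-31,4 \right)} = - 4 \left(\left(-31\right)^{3} - -31\right) = - 4 \left(-29791 + 31\right) = \left(-4\right) \left(-29760\right) = 119040$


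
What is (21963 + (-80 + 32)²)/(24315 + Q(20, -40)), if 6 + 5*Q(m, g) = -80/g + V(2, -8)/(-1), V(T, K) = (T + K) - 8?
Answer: 24267/24317 ≈ 0.99794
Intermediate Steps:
V(T, K) = -8 + K + T (V(T, K) = (K + T) - 8 = -8 + K + T)
Q(m, g) = 8/5 - 16/g (Q(m, g) = -6/5 + (-80/g + (-8 - 8 + 2)/(-1))/5 = -6/5 + (-80/g - 14*(-1))/5 = -6/5 + (-80/g + 14)/5 = -6/5 + (14 - 80/g)/5 = -6/5 + (14/5 - 16/g) = 8/5 - 16/g)
(21963 + (-80 + 32)²)/(24315 + Q(20, -40)) = (21963 + (-80 + 32)²)/(24315 + (8/5 - 16/(-40))) = (21963 + (-48)²)/(24315 + (8/5 - 16*(-1/40))) = (21963 + 2304)/(24315 + (8/5 + ⅖)) = 24267/(24315 + 2) = 24267/24317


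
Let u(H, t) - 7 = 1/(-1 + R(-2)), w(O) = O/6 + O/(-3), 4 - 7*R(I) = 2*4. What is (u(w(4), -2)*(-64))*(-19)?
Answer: 85120/11 ≈ 7738.2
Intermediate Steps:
R(I) = -4/7 (R(I) = 4/7 - 2*4/7 = 4/7 - ⅐*8 = 4/7 - 8/7 = -4/7)
w(O) = -O/6 (w(O) = O*(⅙) + O*(-⅓) = O/6 - O/3 = -O/6)
u(H, t) = 70/11 (u(H, t) = 7 + 1/(-1 - 4/7) = 7 + 1/(-11/7) = 7 - 7/11 = 70/11)
(u(w(4), -2)*(-64))*(-19) = ((70/11)*(-64))*(-19) = -4480/11*(-19) = 85120/11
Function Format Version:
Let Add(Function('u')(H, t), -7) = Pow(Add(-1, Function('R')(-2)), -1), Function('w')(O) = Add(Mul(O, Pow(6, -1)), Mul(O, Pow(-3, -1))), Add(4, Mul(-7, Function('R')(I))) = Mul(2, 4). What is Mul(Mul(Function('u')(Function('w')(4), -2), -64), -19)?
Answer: Rational(85120, 11) ≈ 7738.2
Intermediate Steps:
Function('R')(I) = Rational(-4, 7) (Function('R')(I) = Add(Rational(4, 7), Mul(Rational(-1, 7), Mul(2, 4))) = Add(Rational(4, 7), Mul(Rational(-1, 7), 8)) = Add(Rational(4, 7), Rational(-8, 7)) = Rational(-4, 7))
Function('w')(O) = Mul(Rational(-1, 6), O) (Function('w')(O) = Add(Mul(O, Rational(1, 6)), Mul(O, Rational(-1, 3))) = Add(Mul(Rational(1, 6), O), Mul(Rational(-1, 3), O)) = Mul(Rational(-1, 6), O))
Function('u')(H, t) = Rational(70, 11) (Function('u')(H, t) = Add(7, Pow(Add(-1, Rational(-4, 7)), -1)) = Add(7, Pow(Rational(-11, 7), -1)) = Add(7, Rational(-7, 11)) = Rational(70, 11))
Mul(Mul(Function('u')(Function('w')(4), -2), -64), -19) = Mul(Mul(Rational(70, 11), -64), -19) = Mul(Rational(-4480, 11), -19) = Rational(85120, 11)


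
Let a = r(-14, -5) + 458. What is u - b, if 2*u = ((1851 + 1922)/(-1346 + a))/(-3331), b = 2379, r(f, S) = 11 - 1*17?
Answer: -14168911039/5955828 ≈ -2379.0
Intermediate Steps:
r(f, S) = -6 (r(f, S) = 11 - 17 = -6)
a = 452 (a = -6 + 458 = 452)
u = 3773/5955828 (u = (((1851 + 1922)/(-1346 + 452))/(-3331))/2 = ((3773/(-894))*(-1/3331))/2 = ((3773*(-1/894))*(-1/3331))/2 = (-3773/894*(-1/3331))/2 = (½)*(3773/2977914) = 3773/5955828 ≈ 0.00063350)
u - b = 3773/5955828 - 1*2379 = 3773/5955828 - 2379 = -14168911039/5955828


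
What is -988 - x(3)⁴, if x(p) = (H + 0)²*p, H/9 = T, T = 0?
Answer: -988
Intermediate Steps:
H = 0 (H = 9*0 = 0)
x(p) = 0 (x(p) = (0 + 0)²*p = 0²*p = 0*p = 0)
-988 - x(3)⁴ = -988 - 1*0⁴ = -988 - 1*0 = -988 + 0 = -988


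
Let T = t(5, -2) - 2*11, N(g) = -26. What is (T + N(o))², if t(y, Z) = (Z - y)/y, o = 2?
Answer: 61009/25 ≈ 2440.4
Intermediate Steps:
t(y, Z) = (Z - y)/y
T = -117/5 (T = (-2 - 1*5)/5 - 2*11 = (-2 - 5)/5 - 22 = (⅕)*(-7) - 22 = -7/5 - 22 = -117/5 ≈ -23.400)
(T + N(o))² = (-117/5 - 26)² = (-247/5)² = 61009/25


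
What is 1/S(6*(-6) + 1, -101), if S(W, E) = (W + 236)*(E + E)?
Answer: -1/40602 ≈ -2.4629e-5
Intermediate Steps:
S(W, E) = 2*E*(236 + W) (S(W, E) = (236 + W)*(2*E) = 2*E*(236 + W))
1/S(6*(-6) + 1, -101) = 1/(2*(-101)*(236 + (6*(-6) + 1))) = 1/(2*(-101)*(236 + (-36 + 1))) = 1/(2*(-101)*(236 - 35)) = 1/(2*(-101)*201) = 1/(-40602) = -1/40602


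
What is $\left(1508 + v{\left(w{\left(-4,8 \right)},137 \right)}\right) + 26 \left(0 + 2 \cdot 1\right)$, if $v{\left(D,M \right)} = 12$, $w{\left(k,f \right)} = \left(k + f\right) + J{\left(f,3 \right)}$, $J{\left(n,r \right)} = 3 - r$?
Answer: $1572$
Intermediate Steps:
$w{\left(k,f \right)} = f + k$ ($w{\left(k,f \right)} = \left(k + f\right) + \left(3 - 3\right) = \left(f + k\right) + \left(3 - 3\right) = \left(f + k\right) + 0 = f + k$)
$\left(1508 + v{\left(w{\left(-4,8 \right)},137 \right)}\right) + 26 \left(0 + 2 \cdot 1\right) = \left(1508 + 12\right) + 26 \left(0 + 2 \cdot 1\right) = 1520 + 26 \left(0 + 2\right) = 1520 + 26 \cdot 2 = 1520 + 52 = 1572$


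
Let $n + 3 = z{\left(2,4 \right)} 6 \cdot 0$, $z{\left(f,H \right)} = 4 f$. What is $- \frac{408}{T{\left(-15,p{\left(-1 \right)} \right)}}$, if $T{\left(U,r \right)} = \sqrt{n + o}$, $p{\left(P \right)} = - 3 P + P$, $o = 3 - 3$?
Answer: $136 i \sqrt{3} \approx 235.56 i$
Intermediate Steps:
$o = 0$ ($o = 3 - 3 = 0$)
$n = -3$ ($n = -3 + 4 \cdot 2 \cdot 6 \cdot 0 = -3 + 8 \cdot 6 \cdot 0 = -3 + 48 \cdot 0 = -3 + 0 = -3$)
$p{\left(P \right)} = - 2 P$
$T{\left(U,r \right)} = i \sqrt{3}$ ($T{\left(U,r \right)} = \sqrt{-3 + 0} = \sqrt{-3} = i \sqrt{3}$)
$- \frac{408}{T{\left(-15,p{\left(-1 \right)} \right)}} = - \frac{408}{i \sqrt{3}} = - 408 \left(- \frac{i \sqrt{3}}{3}\right) = 136 i \sqrt{3}$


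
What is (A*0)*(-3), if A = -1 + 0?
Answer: 0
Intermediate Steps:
A = -1
(A*0)*(-3) = -1*0*(-3) = 0*(-3) = 0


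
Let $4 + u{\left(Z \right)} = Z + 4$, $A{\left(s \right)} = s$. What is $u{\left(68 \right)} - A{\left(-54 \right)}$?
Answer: $122$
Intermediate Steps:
$u{\left(Z \right)} = Z$ ($u{\left(Z \right)} = -4 + \left(Z + 4\right) = -4 + \left(4 + Z\right) = Z$)
$u{\left(68 \right)} - A{\left(-54 \right)} = 68 - -54 = 68 + 54 = 122$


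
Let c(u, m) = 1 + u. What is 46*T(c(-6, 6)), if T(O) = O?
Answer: -230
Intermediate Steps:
46*T(c(-6, 6)) = 46*(1 - 6) = 46*(-5) = -230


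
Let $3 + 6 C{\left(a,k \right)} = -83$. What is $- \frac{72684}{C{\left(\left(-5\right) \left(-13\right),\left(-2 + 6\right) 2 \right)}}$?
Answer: $\frac{218052}{43} \approx 5071.0$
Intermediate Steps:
$C{\left(a,k \right)} = - \frac{43}{3}$ ($C{\left(a,k \right)} = - \frac{1}{2} + \frac{1}{6} \left(-83\right) = - \frac{1}{2} - \frac{83}{6} = - \frac{43}{3}$)
$- \frac{72684}{C{\left(\left(-5\right) \left(-13\right),\left(-2 + 6\right) 2 \right)}} = - \frac{72684}{- \frac{43}{3}} = \left(-72684\right) \left(- \frac{3}{43}\right) = \frac{218052}{43}$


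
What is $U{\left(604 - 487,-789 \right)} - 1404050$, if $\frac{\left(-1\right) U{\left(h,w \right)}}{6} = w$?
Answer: $-1399316$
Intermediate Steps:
$U{\left(h,w \right)} = - 6 w$
$U{\left(604 - 487,-789 \right)} - 1404050 = \left(-6\right) \left(-789\right) - 1404050 = 4734 - 1404050 = -1399316$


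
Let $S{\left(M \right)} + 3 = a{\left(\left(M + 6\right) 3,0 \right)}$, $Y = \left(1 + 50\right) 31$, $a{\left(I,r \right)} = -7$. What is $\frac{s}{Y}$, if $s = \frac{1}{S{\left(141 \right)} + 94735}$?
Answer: $\frac{1}{149760225} \approx 6.6773 \cdot 10^{-9}$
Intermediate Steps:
$Y = 1581$ ($Y = 51 \cdot 31 = 1581$)
$S{\left(M \right)} = -10$ ($S{\left(M \right)} = -3 - 7 = -10$)
$s = \frac{1}{94725}$ ($s = \frac{1}{-10 + 94735} = \frac{1}{94725} \approx 1.0557 \cdot 10^{-5}$)
$\frac{s}{Y} = \frac{1}{94725 \cdot 1581} = \frac{1}{94725} \cdot \frac{1}{1581} = \frac{1}{149760225}$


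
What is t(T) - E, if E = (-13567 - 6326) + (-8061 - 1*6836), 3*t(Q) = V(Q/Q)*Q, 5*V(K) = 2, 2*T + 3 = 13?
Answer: 104372/3 ≈ 34791.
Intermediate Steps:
T = 5 (T = -3/2 + (½)*13 = -3/2 + 13/2 = 5)
V(K) = ⅖ (V(K) = (⅕)*2 = ⅖)
t(Q) = 2*Q/15 (t(Q) = (2*Q/5)/3 = 2*Q/15)
E = -34790 (E = -19893 + (-8061 - 6836) = -19893 - 14897 = -34790)
t(T) - E = (2/15)*5 - 1*(-34790) = ⅔ + 34790 = 104372/3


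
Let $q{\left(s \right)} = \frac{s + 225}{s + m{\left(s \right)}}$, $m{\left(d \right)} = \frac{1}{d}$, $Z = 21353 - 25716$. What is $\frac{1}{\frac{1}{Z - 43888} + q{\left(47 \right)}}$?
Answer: $\frac{3136315}{18142311} \approx 0.17287$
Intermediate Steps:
$Z = -4363$ ($Z = 21353 - 25716 = -4363$)
$q{\left(s \right)} = \frac{225 + s}{s + \frac{1}{s}}$ ($q{\left(s \right)} = \frac{s + 225}{s + \frac{1}{s}} = \frac{225 + s}{s + \frac{1}{s}}$)
$\frac{1}{\frac{1}{Z - 43888} + q{\left(47 \right)}} = \frac{1}{\frac{1}{-4363 - 43888} + \frac{47 \left(225 + 47\right)}{1 + 47^{2}}} = \frac{1}{\frac{1}{-48251} + 47 \frac{1}{1 + 2209} \cdot 272} = \frac{1}{- \frac{1}{48251} + 47 \cdot \frac{1}{2210} \cdot 272} = \frac{1}{- \frac{1}{48251} + \frac{376}{65}} = \frac{1}{\frac{18142311}{3136315}} = \frac{3136315}{18142311}$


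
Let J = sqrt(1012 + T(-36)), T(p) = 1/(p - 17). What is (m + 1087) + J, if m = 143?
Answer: 1230 + sqrt(2842655)/53 ≈ 1261.8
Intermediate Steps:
T(p) = 1/(-17 + p)
J = sqrt(2842655)/53 (J = sqrt(1012 + 1/(-17 - 36)) = sqrt(1012 + 1/(-53)) = sqrt(1012 - 1/53) = sqrt(53635/53) = sqrt(2842655)/53 ≈ 31.812)
(m + 1087) + J = (143 + 1087) + sqrt(2842655)/53 = 1230 + sqrt(2842655)/53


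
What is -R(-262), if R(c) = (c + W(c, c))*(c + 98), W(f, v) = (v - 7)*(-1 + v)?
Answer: 11559540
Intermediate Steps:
W(f, v) = (-1 + v)*(-7 + v) (W(f, v) = (-7 + v)*(-1 + v) = (-1 + v)*(-7 + v))
R(c) = (98 + c)*(7 + c² - 7*c) (R(c) = (c + (7 + c² - 8*c))*(c + 98) = (7 + c² - 7*c)*(98 + c) = (98 + c)*(7 + c² - 7*c))
-R(-262) = -(686 + (-262)³ - 679*(-262) + 91*(-262)²) = -(686 - 17984728 + 177898 + 91*68644) = -(686 - 17984728 + 177898 + 6246604) = -1*(-11559540) = 11559540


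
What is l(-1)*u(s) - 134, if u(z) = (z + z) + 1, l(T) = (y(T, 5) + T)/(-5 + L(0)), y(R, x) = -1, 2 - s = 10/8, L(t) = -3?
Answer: -1067/8 ≈ -133.38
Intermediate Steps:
s = ¾ (s = 2 - 10/8 = 2 - 1*5/4 = 2 - 5/4 = ¾ ≈ 0.75000)
l(T) = ⅛ - T/8 (l(T) = (-1 + T)/(-5 - 3) = (-1 + T)/(-8) = (-1 + T)*(-⅛) = ⅛ - T/8)
u(z) = 1 + 2*z (u(z) = 2*z + 1 = 1 + 2*z)
l(-1)*u(s) - 134 = (⅛ - ⅛*(-1))*(1 + 2*(¾)) - 134 = (⅛ + ⅛)*(1 + 3/2) - 134 = (¼)*(5/2) - 134 = 5/8 - 134 = -1067/8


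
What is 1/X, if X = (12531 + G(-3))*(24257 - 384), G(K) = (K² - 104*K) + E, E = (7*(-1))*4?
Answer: 1/306147352 ≈ 3.2664e-9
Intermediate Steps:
E = -28 (E = -7*4 = -28)
G(K) = -28 + K² - 104*K (G(K) = (K² - 104*K) - 28 = -28 + K² - 104*K)
X = 306147352 (X = (12531 + (-28 + (-3)² - 104*(-3)))*(24257 - 384) = (12531 + (-28 + 9 + 312))*23873 = (12531 + 293)*23873 = 12824*23873 = 306147352)
1/X = 1/306147352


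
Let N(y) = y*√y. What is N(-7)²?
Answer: -343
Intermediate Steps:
N(y) = y^(3/2)
N(-7)² = ((-7)^(3/2))² = (-7*I*√7)² = -343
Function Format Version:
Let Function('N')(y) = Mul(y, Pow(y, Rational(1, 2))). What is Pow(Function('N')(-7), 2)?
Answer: -343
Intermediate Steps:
Function('N')(y) = Pow(y, Rational(3, 2))
Pow(Function('N')(-7), 2) = Pow(Pow(-7, Rational(3, 2)), 2) = Pow(Mul(-7, I, Pow(7, Rational(1, 2))), 2) = -343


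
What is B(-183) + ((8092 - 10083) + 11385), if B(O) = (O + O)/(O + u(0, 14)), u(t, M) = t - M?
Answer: 1850984/197 ≈ 9395.9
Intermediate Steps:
B(O) = 2*O/(-14 + O) (B(O) = (O + O)/(O + (0 - 1*14)) = (2*O)/(O + (0 - 14)) = (2*O)/(O - 14) = (2*O)/(-14 + O) = 2*O/(-14 + O))
B(-183) + ((8092 - 10083) + 11385) = 2*(-183)/(-14 - 183) + ((8092 - 10083) + 11385) = 2*(-183)/(-197) + (-1991 + 11385) = 2*(-183)*(-1/197) + 9394 = 366/197 + 9394 = 1850984/197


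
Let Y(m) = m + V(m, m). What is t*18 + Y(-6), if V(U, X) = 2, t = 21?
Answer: 374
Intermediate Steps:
Y(m) = 2 + m (Y(m) = m + 2 = 2 + m)
t*18 + Y(-6) = 21*18 + (2 - 6) = 378 - 4 = 374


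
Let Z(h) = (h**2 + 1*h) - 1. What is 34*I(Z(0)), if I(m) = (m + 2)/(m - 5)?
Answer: -17/3 ≈ -5.6667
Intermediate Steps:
Z(h) = -1 + h + h**2 (Z(h) = (h**2 + h) - 1 = (h + h**2) - 1 = -1 + h + h**2)
I(m) = (2 + m)/(-5 + m)
34*I(Z(0)) = 34*((2 + (-1 + 0 + 0**2))/(-5 + (-1 + 0 + 0**2))) = 34*((2 + (-1 + 0 + 0))/(-5 + (-1 + 0 + 0))) = 34*((2 - 1)/(-5 - 1)) = 34*(1/(-6)) = 34*(-1/6*1) = 34*(-1/6) = -17/3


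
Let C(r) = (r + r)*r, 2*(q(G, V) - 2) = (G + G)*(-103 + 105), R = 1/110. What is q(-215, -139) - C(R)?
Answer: -2589401/6050 ≈ -428.00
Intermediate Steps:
R = 1/110 ≈ 0.0090909
q(G, V) = 2 + 2*G (q(G, V) = 2 + ((G + G)*(-103 + 105))/2 = 2 + ((2*G)*2)/2 = 2 + (4*G)/2 = 2 + 2*G)
C(r) = 2*r**2 (C(r) = (2*r)*r = 2*r**2)
q(-215, -139) - C(R) = (2 + 2*(-215)) - 2*(1/110)**2 = (2 - 430) - 2/12100 = -428 - 1*1/6050 = -428 - 1/6050 = -2589401/6050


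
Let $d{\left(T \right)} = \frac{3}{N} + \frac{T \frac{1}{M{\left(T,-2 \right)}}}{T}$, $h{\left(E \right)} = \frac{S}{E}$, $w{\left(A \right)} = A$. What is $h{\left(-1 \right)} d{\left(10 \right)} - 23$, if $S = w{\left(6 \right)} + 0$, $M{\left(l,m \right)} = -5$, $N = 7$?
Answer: $- \frac{853}{35} \approx -24.371$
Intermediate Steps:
$S = 6$ ($S = 6 + 0 = 6$)
$h{\left(E \right)} = \frac{6}{E}$
$d{\left(T \right)} = \frac{8}{35}$ ($d{\left(T \right)} = \frac{3}{7} + \frac{T \frac{1}{-5}}{T} = 3 \cdot \frac{1}{7} + \frac{T \left(- \frac{1}{5}\right)}{T} = \frac{3}{7} + \frac{\left(- \frac{1}{5}\right) T}{T} = \frac{3}{7} - \frac{1}{5} = \frac{8}{35}$)
$h{\left(-1 \right)} d{\left(10 \right)} - 23 = \frac{6}{-1} \cdot \frac{8}{35} - 23 = 6 \left(-1\right) \frac{8}{35} - 23 = \left(-6\right) \frac{8}{35} - 23 = - \frac{48}{35} - 23 = - \frac{853}{35}$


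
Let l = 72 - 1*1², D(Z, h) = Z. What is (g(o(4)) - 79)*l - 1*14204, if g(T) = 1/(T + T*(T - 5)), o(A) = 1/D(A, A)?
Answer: -298331/15 ≈ -19889.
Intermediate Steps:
o(A) = 1/A
g(T) = 1/(T + T*(-5 + T))
l = 71 (l = 72 - 1*1 = 72 - 1 = 71)
(g(o(4)) - 79)*l - 1*14204 = (1/((1/4)*(-4 + 1/4)) - 79)*71 - 1*14204 = (1/((¼)*(-4 + ¼)) - 79)*71 - 14204 = (4/(-15/4) - 79)*71 - 14204 = (4*(-4/15) - 79)*71 - 14204 = (-16/15 - 79)*71 - 14204 = -1201/15*71 - 14204 = -85271/15 - 14204 = -298331/15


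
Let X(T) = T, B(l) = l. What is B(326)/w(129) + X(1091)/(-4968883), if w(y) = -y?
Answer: -1619996597/640985907 ≈ -2.5274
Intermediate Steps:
B(326)/w(129) + X(1091)/(-4968883) = 326/((-1*129)) + 1091/(-4968883) = 326/(-129) + 1091*(-1/4968883) = 326*(-1/129) - 1091/4968883 = -326/129 - 1091/4968883 = -1619996597/640985907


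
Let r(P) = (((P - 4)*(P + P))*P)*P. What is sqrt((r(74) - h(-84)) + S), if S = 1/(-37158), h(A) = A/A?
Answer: sqrt(78329949762036918)/37158 ≈ 7532.0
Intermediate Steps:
h(A) = 1
r(P) = 2*P**3*(-4 + P) (r(P) = (((-4 + P)*(2*P))*P)*P = ((2*P*(-4 + P))*P)*P = (2*P**2*(-4 + P))*P = 2*P**3*(-4 + P))
S = -1/37158 ≈ -2.6912e-5
sqrt((r(74) - h(-84)) + S) = sqrt((2*74**3*(-4 + 74) - 1*1) - 1/37158) = sqrt((2*405224*70 - 1) - 1/37158) = sqrt((56731360 - 1) - 1/37158) = sqrt(56731359 - 1/37158) = sqrt(2108023837721/37158) = sqrt(78329949762036918)/37158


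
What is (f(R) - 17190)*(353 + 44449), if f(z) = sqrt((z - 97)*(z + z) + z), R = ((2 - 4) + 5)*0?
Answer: -770146380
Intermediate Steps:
R = 0 (R = (-2 + 5)*0 = 3*0 = 0)
f(z) = sqrt(z + 2*z*(-97 + z)) (f(z) = sqrt((-97 + z)*(2*z) + z) = sqrt(2*z*(-97 + z) + z) = sqrt(z + 2*z*(-97 + z)))
(f(R) - 17190)*(353 + 44449) = (sqrt(0*(-193 + 2*0)) - 17190)*(353 + 44449) = (sqrt(0*(-193 + 0)) - 17190)*44802 = (sqrt(0*(-193)) - 17190)*44802 = (sqrt(0) - 17190)*44802 = (0 - 17190)*44802 = -17190*44802 = -770146380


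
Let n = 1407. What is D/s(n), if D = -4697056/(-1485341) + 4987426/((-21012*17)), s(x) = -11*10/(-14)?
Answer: -5338241671/3883595430 ≈ -1.3746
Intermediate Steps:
s(x) = 55/7 (s(x) = -110*(-1/14) = 55/7)
D = -762605953/70610826 (D = -4697056*(-1/1485341) + 4987426/(-357204) = 361312/114257 + 4987426*(-1/357204) = 361312/114257 - 146689/10506 = -762605953/70610826 ≈ -10.800)
D/s(n) = -762605953/(70610826*55/7) = -762605953/70610826*7/55 = -5338241671/3883595430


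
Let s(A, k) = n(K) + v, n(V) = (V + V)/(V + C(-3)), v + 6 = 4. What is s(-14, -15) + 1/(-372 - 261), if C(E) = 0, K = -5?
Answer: -1/633 ≈ -0.0015798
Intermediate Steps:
v = -2 (v = -6 + 4 = -2)
n(V) = 2 (n(V) = (V + V)/(V + 0) = (2*V)/V = 2)
s(A, k) = 0 (s(A, k) = 2 - 2 = 0)
s(-14, -15) + 1/(-372 - 261) = 0 + 1/(-372 - 261) = 0 + 1/(-633) = 0 - 1/633 = -1/633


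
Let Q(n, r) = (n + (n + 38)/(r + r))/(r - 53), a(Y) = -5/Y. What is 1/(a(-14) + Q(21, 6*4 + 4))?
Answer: -40/21 ≈ -1.9048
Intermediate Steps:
Q(n, r) = (n + (38 + n)/(2*r))/(-53 + r) (Q(n, r) = (n + (38 + n)/((2*r)))/(-53 + r) = (n + (38 + n)*(1/(2*r)))/(-53 + r) = (n + (38 + n)/(2*r))/(-53 + r))
1/(a(-14) + Q(21, 6*4 + 4)) = 1/(-5/(-14) + (19 + (½)*21 + 21*(6*4 + 4))/((6*4 + 4)*(-53 + (6*4 + 4)))) = 1/(-5*(-1/14) + (19 + 21/2 + 21*(24 + 4))/((24 + 4)*(-53 + (24 + 4)))) = 1/(5/14 + (19 + 21/2 + 21*28)/(28*(-53 + 28))) = 1/(5/14 + (1/28)*(19 + 21/2 + 588)/(-25)) = 1/(5/14 + (1/28)*(-1/25)*(1235/2)) = 1/(5/14 - 247/280) = 1/(-21/40) = -40/21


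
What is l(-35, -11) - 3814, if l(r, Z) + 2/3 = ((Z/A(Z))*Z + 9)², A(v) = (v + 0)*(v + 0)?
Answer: -11144/3 ≈ -3714.7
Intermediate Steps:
A(v) = v² (A(v) = v*v = v²)
l(r, Z) = 298/3 (l(r, Z) = -⅔ + ((Z/(Z²))*Z + 9)² = -⅔ + ((Z/Z²)*Z + 9)² = -⅔ + (Z/Z + 9)² = -⅔ + (1 + 9)² = -⅔ + 10² = -⅔ + 100 = 298/3)
l(-35, -11) - 3814 = 298/3 - 3814 = -11144/3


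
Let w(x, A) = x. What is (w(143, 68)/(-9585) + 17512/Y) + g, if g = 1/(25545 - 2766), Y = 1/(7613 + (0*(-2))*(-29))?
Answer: 3234266784816692/24259635 ≈ 1.3332e+8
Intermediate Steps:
Y = 1/7613 (Y = 1/(7613 + 0*(-29)) = 1/(7613 + 0) = 1/7613 ≈ 0.00013135)
g = 1/22779 ≈ 4.3900e-5
(w(143, 68)/(-9585) + 17512/Y) + g = (143/(-9585) + 17512/(1/7613)) + 1/22779 = (143*(-1/9585) + 17512*7613) + 1/22779 = (-143/9585 + 133318856) + 1/22779 = 1277861234617/9585 + 1/22779 = 3234266784816692/24259635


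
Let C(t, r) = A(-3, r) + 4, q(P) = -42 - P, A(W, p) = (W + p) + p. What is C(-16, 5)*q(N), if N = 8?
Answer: -550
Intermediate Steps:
A(W, p) = W + 2*p
C(t, r) = 1 + 2*r (C(t, r) = (-3 + 2*r) + 4 = 1 + 2*r)
C(-16, 5)*q(N) = (1 + 2*5)*(-42 - 1*8) = (1 + 10)*(-42 - 8) = 11*(-50) = -550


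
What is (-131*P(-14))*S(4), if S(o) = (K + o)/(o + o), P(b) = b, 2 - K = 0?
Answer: 2751/2 ≈ 1375.5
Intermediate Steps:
K = 2 (K = 2 - 1*0 = 2 + 0 = 2)
S(o) = (2 + o)/(2*o) (S(o) = (2 + o)/(o + o) = (2 + o)/((2*o)) = (2 + o)*(1/(2*o)) = (2 + o)/(2*o))
(-131*P(-14))*S(4) = (-131*(-14))*((½)*(2 + 4)/4) = 1834*((½)*(¼)*6) = 1834*(¾) = 2751/2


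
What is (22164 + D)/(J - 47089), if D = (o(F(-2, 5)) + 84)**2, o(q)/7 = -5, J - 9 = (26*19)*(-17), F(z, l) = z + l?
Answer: -24565/55478 ≈ -0.44279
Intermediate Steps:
F(z, l) = l + z
J = -8389 (J = 9 + (26*19)*(-17) = 9 + 494*(-17) = 9 - 8398 = -8389)
o(q) = -35 (o(q) = 7*(-5) = -35)
D = 2401 (D = (-35 + 84)**2 = 49**2 = 2401)
(22164 + D)/(J - 47089) = (22164 + 2401)/(-8389 - 47089) = 24565/(-55478) = 24565*(-1/55478) = -24565/55478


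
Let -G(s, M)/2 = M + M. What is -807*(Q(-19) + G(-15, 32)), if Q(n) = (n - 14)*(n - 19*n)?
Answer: 9211098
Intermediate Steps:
G(s, M) = -4*M (G(s, M) = -2*(M + M) = -4*M)
Q(n) = -18*n*(-14 + n) (Q(n) = (-14 + n)*(-18*n) = -18*n*(-14 + n))
-807*(Q(-19) + G(-15, 32)) = -807*(18*(-19)*(14 - 1*(-19)) - 4*32) = -807*(18*(-19)*(14 + 19) - 128) = -807*(18*(-19)*33 - 128) = -807*(-11286 - 128) = -807*(-11414) = 9211098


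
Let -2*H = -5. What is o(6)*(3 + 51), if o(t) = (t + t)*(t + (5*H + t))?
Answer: 15876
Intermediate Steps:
H = 5/2 (H = -½*(-5) = 5/2 ≈ 2.5000)
o(t) = 2*t*(25/2 + 2*t) (o(t) = (t + t)*(t + (5*(5/2) + t)) = (2*t)*(t + (25/2 + t)) = (2*t)*(25/2 + 2*t) = 2*t*(25/2 + 2*t))
o(6)*(3 + 51) = (6*(25 + 4*6))*(3 + 51) = (6*(25 + 24))*54 = (6*49)*54 = 294*54 = 15876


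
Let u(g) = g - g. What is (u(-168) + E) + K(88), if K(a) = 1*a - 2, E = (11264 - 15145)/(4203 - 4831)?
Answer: 57889/628 ≈ 92.180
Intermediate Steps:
E = 3881/628 (E = -3881/(-628) = -3881*(-1/628) = 3881/628 ≈ 6.1799)
u(g) = 0
K(a) = -2 + a (K(a) = a - 2 = -2 + a)
(u(-168) + E) + K(88) = (0 + 3881/628) + (-2 + 88) = 3881/628 + 86 = 57889/628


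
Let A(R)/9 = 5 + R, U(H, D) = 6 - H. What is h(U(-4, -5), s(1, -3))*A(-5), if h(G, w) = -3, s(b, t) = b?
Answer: 0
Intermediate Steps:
A(R) = 45 + 9*R (A(R) = 9*(5 + R) = 45 + 9*R)
h(U(-4, -5), s(1, -3))*A(-5) = -3*(45 + 9*(-5)) = -3*(45 - 45) = -3*0 = 0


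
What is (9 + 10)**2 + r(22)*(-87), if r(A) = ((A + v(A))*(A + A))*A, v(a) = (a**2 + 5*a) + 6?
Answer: -52381991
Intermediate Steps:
v(a) = 6 + a**2 + 5*a
r(A) = 2*A**2*(6 + A**2 + 6*A) (r(A) = ((A + (6 + A**2 + 5*A))*(A + A))*A = ((6 + A**2 + 6*A)*(2*A))*A = (2*A*(6 + A**2 + 6*A))*A = 2*A**2*(6 + A**2 + 6*A))
(9 + 10)**2 + r(22)*(-87) = (9 + 10)**2 + (2*22**2*(6 + 22**2 + 6*22))*(-87) = 19**2 + (2*484*(6 + 484 + 132))*(-87) = 361 + (2*484*622)*(-87) = 361 + 602096*(-87) = 361 - 52382352 = -52381991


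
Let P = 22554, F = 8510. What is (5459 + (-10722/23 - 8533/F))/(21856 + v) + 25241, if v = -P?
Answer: 149888554763/5939980 ≈ 25234.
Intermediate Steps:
v = -22554 (v = -1*22554 = -22554)
(5459 + (-10722/23 - 8533/F))/(21856 + v) + 25241 = (5459 + (-10722/23 - 8533/8510))/(21856 - 22554) + 25241 = (5459 + (-10722*1/23 - 8533*1/8510))/(-698) + 25241 = (5459 + (-10722/23 - 371/370))*(-1/698) + 25241 = (5459 - 3975673/8510)*(-1/698) + 25241 = (42480417/8510)*(-1/698) + 25241 = -42480417/5939980 + 25241 = 149888554763/5939980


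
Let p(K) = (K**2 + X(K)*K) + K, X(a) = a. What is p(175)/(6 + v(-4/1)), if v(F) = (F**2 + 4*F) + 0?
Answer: 20475/2 ≈ 10238.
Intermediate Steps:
v(F) = F**2 + 4*F
p(K) = K + 2*K**2 (p(K) = (K**2 + K*K) + K = (K**2 + K**2) + K = 2*K**2 + K = K + 2*K**2)
p(175)/(6 + v(-4/1)) = (175*(1 + 2*175))/(6 + (-4/1)*(4 - 4/1)) = (175*(1 + 350))/(6 + (-4*1)*(4 - 4*1)) = (175*351)/(6 - 4*(4 - 4)) = 61425/(6 - 4*0) = 61425/(6 + 0) = 61425/6 = (1/6)*61425 = 20475/2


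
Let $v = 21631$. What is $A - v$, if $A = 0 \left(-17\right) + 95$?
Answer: $-21536$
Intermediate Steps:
$A = 95$ ($A = 0 + 95 = 95$)
$A - v = 95 - 21631 = -21536$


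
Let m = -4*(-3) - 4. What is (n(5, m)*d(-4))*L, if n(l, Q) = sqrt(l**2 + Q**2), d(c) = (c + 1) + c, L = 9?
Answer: -63*sqrt(89) ≈ -594.34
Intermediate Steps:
d(c) = 1 + 2*c (d(c) = (1 + c) + c = 1 + 2*c)
m = 8 (m = 12 - 4 = 8)
n(l, Q) = sqrt(Q**2 + l**2)
(n(5, m)*d(-4))*L = (sqrt(8**2 + 5**2)*(1 + 2*(-4)))*9 = (sqrt(64 + 25)*(1 - 8))*9 = (sqrt(89)*(-7))*9 = -7*sqrt(89)*9 = -63*sqrt(89)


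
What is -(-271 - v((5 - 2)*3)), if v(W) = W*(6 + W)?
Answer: 406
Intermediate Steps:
-(-271 - v((5 - 2)*3)) = -(-271 - (5 - 2)*3*(6 + (5 - 2)*3)) = -(-271 - 3*3*(6 + 3*3)) = -(-271 - 9*(6 + 9)) = -(-271 - 9*15) = -(-271 - 1*135) = -(-271 - 135) = -1*(-406) = 406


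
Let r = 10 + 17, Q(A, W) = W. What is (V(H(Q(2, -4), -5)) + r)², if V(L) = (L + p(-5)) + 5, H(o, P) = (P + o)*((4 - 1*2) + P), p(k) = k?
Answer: 2916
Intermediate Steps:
H(o, P) = (2 + P)*(P + o) (H(o, P) = (P + o)*((4 - 2) + P) = (P + o)*(2 + P) = (2 + P)*(P + o))
r = 27
V(L) = L (V(L) = (L - 5) + 5 = (-5 + L) + 5 = L)
(V(H(Q(2, -4), -5)) + r)² = (((-5)² + 2*(-5) + 2*(-4) - 5*(-4)) + 27)² = ((25 - 10 - 8 + 20) + 27)² = (27 + 27)² = 54² = 2916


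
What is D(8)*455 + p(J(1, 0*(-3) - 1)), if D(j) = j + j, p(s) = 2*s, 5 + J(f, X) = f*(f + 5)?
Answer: 7282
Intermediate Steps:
J(f, X) = -5 + f*(5 + f) (J(f, X) = -5 + f*(f + 5) = -5 + f*(5 + f))
D(j) = 2*j
D(8)*455 + p(J(1, 0*(-3) - 1)) = (2*8)*455 + 2*(-5 + 1² + 5*1) = 16*455 + 2*(-5 + 1 + 5) = 7280 + 2*1 = 7280 + 2 = 7282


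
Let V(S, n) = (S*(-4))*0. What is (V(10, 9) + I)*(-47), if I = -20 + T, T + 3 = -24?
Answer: 2209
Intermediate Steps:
T = -27 (T = -3 - 24 = -27)
I = -47 (I = -20 - 27 = -47)
V(S, n) = 0 (V(S, n) = -4*S*0 = 0)
(V(10, 9) + I)*(-47) = (0 - 47)*(-47) = -47*(-47) = 2209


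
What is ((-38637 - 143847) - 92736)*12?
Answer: -3302640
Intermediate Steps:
((-38637 - 143847) - 92736)*12 = (-182484 - 92736)*12 = -275220*12 = -3302640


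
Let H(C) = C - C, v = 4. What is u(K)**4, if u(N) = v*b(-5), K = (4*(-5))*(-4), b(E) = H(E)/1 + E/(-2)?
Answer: 10000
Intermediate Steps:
H(C) = 0
b(E) = -E/2 (b(E) = 0/1 + E/(-2) = 0*1 + E*(-1/2) = 0 - E/2 = -E/2)
K = 80 (K = -20*(-4) = 80)
u(N) = 10 (u(N) = 4*(-1/2*(-5)) = 4*(5/2) = 10)
u(K)**4 = 10**4 = 10000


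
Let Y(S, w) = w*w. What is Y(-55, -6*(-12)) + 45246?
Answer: 50430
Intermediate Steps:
Y(S, w) = w**2
Y(-55, -6*(-12)) + 45246 = (-6*(-12))**2 + 45246 = 72**2 + 45246 = 5184 + 45246 = 50430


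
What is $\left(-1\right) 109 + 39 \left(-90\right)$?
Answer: $-3619$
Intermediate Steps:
$\left(-1\right) 109 + 39 \left(-90\right) = -109 - 3510 = -3619$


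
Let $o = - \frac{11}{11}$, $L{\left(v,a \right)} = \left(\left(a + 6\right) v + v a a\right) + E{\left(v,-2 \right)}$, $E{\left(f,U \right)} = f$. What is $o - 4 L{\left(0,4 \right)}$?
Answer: $-1$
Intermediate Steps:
$L{\left(v,a \right)} = v + v a^{2} + v \left(6 + a\right)$ ($L{\left(v,a \right)} = \left(\left(a + 6\right) v + v a a\right) + v = \left(\left(6 + a\right) v + a v a\right) + v = \left(v \left(6 + a\right) + v a^{2}\right) + v = \left(v a^{2} + v \left(6 + a\right)\right) + v = v + v a^{2} + v \left(6 + a\right)$)
$o = -1$ ($o = \left(-11\right) \frac{1}{11} = -1$)
$o - 4 L{\left(0,4 \right)} = -1 - 4 \cdot 0 \left(7 + 4 + 4^{2}\right) = -1 - 4 \cdot 0 \left(7 + 4 + 16\right) = -1 - 4 \cdot 0 \cdot 27 = -1 - 0 = -1 + 0 = -1$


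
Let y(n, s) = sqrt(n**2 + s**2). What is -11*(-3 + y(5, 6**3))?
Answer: 33 - 11*sqrt(46681) ≈ -2343.6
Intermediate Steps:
-11*(-3 + y(5, 6**3)) = -11*(-3 + sqrt(5**2 + (6**3)**2)) = -11*(-3 + sqrt(25 + 216**2)) = -11*(-3 + sqrt(25 + 46656)) = -11*(-3 + sqrt(46681)) = 33 - 11*sqrt(46681)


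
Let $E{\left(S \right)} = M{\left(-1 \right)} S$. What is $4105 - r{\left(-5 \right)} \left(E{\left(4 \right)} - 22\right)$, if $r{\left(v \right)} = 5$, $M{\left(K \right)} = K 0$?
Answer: $4215$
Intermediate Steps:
$M{\left(K \right)} = 0$
$E{\left(S \right)} = 0$ ($E{\left(S \right)} = 0 S = 0$)
$4105 - r{\left(-5 \right)} \left(E{\left(4 \right)} - 22\right) = 4105 - 5 \left(0 - 22\right) = 4105 - 5 \left(-22\right) = 4105 - -110 = 4105 + 110 = 4215$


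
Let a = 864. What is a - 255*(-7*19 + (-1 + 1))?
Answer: 34779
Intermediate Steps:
a - 255*(-7*19 + (-1 + 1)) = 864 - 255*(-7*19 + (-1 + 1)) = 864 - 255*(-133 + 0) = 864 - 255*(-133) = 864 + 33915 = 34779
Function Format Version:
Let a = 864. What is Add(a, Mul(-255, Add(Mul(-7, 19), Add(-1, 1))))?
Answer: 34779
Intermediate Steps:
Add(a, Mul(-255, Add(Mul(-7, 19), Add(-1, 1)))) = Add(864, Mul(-255, Add(Mul(-7, 19), Add(-1, 1)))) = Add(864, Mul(-255, Add(-133, 0))) = Add(864, Mul(-255, -133)) = Add(864, 33915) = 34779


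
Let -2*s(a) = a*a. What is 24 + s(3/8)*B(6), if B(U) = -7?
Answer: 3135/128 ≈ 24.492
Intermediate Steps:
s(a) = -a²/2 (s(a) = -a*a/2 = -a²/2)
24 + s(3/8)*B(6) = 24 - (3/8)²/2*(-7) = 24 - ½*9/64*(-7) = 24 - 9/128*(-7) = 24 + 63/128 = 3135/128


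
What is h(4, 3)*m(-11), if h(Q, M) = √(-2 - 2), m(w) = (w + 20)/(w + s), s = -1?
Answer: -3*I/2 ≈ -1.5*I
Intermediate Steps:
m(w) = (20 + w)/(-1 + w) (m(w) = (w + 20)/(w - 1) = (20 + w)/(-1 + w))
h(Q, M) = 2*I (h(Q, M) = √(-4) = 2*I)
h(4, 3)*m(-11) = (2*I)*((20 - 11)/(-1 - 11)) = (2*I)*(9/(-12)) = (2*I)*(-1/12*9) = (2*I)*(-¾) = -3*I/2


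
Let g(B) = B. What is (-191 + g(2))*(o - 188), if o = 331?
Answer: -27027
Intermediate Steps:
(-191 + g(2))*(o - 188) = (-191 + 2)*(331 - 188) = -189*143 = -27027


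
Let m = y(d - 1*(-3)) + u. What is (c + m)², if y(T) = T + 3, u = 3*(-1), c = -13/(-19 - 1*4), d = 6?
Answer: 48400/529 ≈ 91.493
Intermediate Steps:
c = 13/23 (c = -13/(-19 - 4) = -13/(-23) = -13*(-1/23) = 13/23 ≈ 0.56522)
u = -3
y(T) = 3 + T
m = 9 (m = (3 + (6 - 1*(-3))) - 3 = (3 + (6 + 3)) - 3 = (3 + 9) - 3 = 12 - 3 = 9)
(c + m)² = (13/23 + 9)² = (220/23)² = 48400/529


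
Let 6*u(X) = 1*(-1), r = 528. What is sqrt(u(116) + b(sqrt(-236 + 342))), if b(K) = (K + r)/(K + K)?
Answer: sqrt(8427 + 62964*sqrt(106))/159 ≈ 5.0966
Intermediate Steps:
u(X) = -1/6 (u(X) = (1*(-1))/6 = (1/6)*(-1) = -1/6)
b(K) = (528 + K)/(2*K) (b(K) = (K + 528)/(K + K) = (528 + K)/((2*K)) = (528 + K)*(1/(2*K)) = (528 + K)/(2*K))
sqrt(u(116) + b(sqrt(-236 + 342))) = sqrt(-1/6 + (528 + sqrt(-236 + 342))/(2*(sqrt(-236 + 342)))) = sqrt(-1/6 + (528 + sqrt(106))/(2*(sqrt(106)))) = sqrt(-1/6 + (sqrt(106)/106)*(528 + sqrt(106))/2) = sqrt(-1/6 + sqrt(106)*(528 + sqrt(106))/212)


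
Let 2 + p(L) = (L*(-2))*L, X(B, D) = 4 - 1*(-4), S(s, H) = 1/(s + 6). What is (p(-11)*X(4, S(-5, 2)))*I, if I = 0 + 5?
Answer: -9760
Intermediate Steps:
S(s, H) = 1/(6 + s)
X(B, D) = 8 (X(B, D) = 4 + 4 = 8)
I = 5
p(L) = -2 - 2*L² (p(L) = -2 + (L*(-2))*L = -2 + (-2*L)*L = -2 - 2*L²)
(p(-11)*X(4, S(-5, 2)))*I = ((-2 - 2*(-11)²)*8)*5 = ((-2 - 2*121)*8)*5 = ((-2 - 242)*8)*5 = -244*8*5 = -1952*5 = -9760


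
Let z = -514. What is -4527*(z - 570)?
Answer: 4907268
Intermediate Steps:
-4527*(z - 570) = -4527*(-514 - 570) = -4527*(-1084) = 4907268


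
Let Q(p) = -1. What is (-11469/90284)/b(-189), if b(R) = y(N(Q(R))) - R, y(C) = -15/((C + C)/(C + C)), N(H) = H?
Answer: -3823/5236472 ≈ -0.00073007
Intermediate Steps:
y(C) = -15 (y(C) = -15/((2*C)/((2*C))) = -15/((2*C)*(1/(2*C))) = -15/1 = -15*1 = -15)
b(R) = -15 - R
(-11469/90284)/b(-189) = (-11469/90284)/(-15 - 1*(-189)) = (-11469*1/90284)/(-15 + 189) = -11469/90284/174 = -11469/90284*1/174 = -3823/5236472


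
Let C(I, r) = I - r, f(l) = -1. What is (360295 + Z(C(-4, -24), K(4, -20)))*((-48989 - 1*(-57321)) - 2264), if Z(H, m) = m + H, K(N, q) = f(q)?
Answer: 2186385352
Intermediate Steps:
K(N, q) = -1
Z(H, m) = H + m
(360295 + Z(C(-4, -24), K(4, -20)))*((-48989 - 1*(-57321)) - 2264) = (360295 + ((-4 - 1*(-24)) - 1))*((-48989 - 1*(-57321)) - 2264) = (360295 + ((-4 + 24) - 1))*((-48989 + 57321) - 2264) = (360295 + (20 - 1))*(8332 - 2264) = (360295 + 19)*6068 = 360314*6068 = 2186385352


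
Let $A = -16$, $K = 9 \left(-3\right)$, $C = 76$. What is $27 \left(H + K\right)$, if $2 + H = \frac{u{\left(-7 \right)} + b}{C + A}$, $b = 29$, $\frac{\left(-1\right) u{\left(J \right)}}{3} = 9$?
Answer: $- \frac{7821}{10} \approx -782.1$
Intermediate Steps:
$u{\left(J \right)} = -27$ ($u{\left(J \right)} = \left(-3\right) 9 = -27$)
$K = -27$
$H = - \frac{59}{30}$ ($H = -2 + \frac{-27 + 29}{76 - 16} = -2 + \frac{2}{60} = -2 + 2 \cdot \frac{1}{60} = -2 + \frac{1}{30} = - \frac{59}{30} \approx -1.9667$)
$27 \left(H + K\right) = 27 \left(- \frac{59}{30} - 27\right) = 27 \left(- \frac{869}{30}\right) = - \frac{7821}{10}$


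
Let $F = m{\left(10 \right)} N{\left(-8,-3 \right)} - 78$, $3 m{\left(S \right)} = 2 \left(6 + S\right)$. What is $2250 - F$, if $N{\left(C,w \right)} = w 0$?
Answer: $2328$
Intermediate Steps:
$N{\left(C,w \right)} = 0$
$m{\left(S \right)} = 4 + \frac{2 S}{3}$ ($m{\left(S \right)} = \frac{2 \left(6 + S\right)}{3} = \frac{12 + 2 S}{3} = 4 + \frac{2 S}{3}$)
$F = -78$ ($F = \left(4 + \frac{2}{3} \cdot 10\right) 0 - 78 = \left(4 + \frac{20}{3}\right) 0 - 78 = \frac{32}{3} \cdot 0 - 78 = 0 - 78 = -78$)
$2250 - F = 2250 - -78 = 2250 + 78 = 2328$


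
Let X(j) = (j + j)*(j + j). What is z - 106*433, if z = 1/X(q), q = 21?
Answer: -80964071/1764 ≈ -45898.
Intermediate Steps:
X(j) = 4*j² (X(j) = (2*j)*(2*j) = 4*j²)
z = 1/1764 (z = 1/(4*21²) = 1/(4*441) = 1/1764 ≈ 0.00056689)
z - 106*433 = 1/1764 - 106*433 = 1/1764 - 45898 = -80964071/1764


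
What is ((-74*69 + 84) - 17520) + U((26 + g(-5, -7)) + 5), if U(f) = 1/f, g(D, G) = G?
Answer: -541007/24 ≈ -22542.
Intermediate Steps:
((-74*69 + 84) - 17520) + U((26 + g(-5, -7)) + 5) = ((-74*69 + 84) - 17520) + 1/((26 - 7) + 5) = ((-5106 + 84) - 17520) + 1/(19 + 5) = (-5022 - 17520) + 1/24 = -22542 + 1/24 = -541007/24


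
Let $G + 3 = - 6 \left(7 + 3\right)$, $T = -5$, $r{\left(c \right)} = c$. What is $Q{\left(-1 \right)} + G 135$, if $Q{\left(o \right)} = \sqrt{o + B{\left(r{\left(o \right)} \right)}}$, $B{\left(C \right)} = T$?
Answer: $-8505 + i \sqrt{6} \approx -8505.0 + 2.4495 i$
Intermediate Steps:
$G = -63$ ($G = -3 - 6 \left(7 + 3\right) = -3 - 60 = -63$)
$B{\left(C \right)} = -5$
$Q{\left(o \right)} = \sqrt{-5 + o}$ ($Q{\left(o \right)} = \sqrt{o - 5} = \sqrt{-5 + o}$)
$Q{\left(-1 \right)} + G 135 = \sqrt{-5 - 1} - 8505 = \sqrt{-6} - 8505 = i \sqrt{6} - 8505 = -8505 + i \sqrt{6}$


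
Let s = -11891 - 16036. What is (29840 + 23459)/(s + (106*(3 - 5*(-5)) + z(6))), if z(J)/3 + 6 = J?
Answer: -53299/24959 ≈ -2.1355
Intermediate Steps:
z(J) = -18 + 3*J
s = -27927
(29840 + 23459)/(s + (106*(3 - 5*(-5)) + z(6))) = (29840 + 23459)/(-27927 + (106*(3 - 5*(-5)) + (-18 + 3*6))) = 53299/(-27927 + (106*(3 + 25) + (-18 + 18))) = 53299/(-27927 + (106*28 + 0)) = 53299/(-27927 + (2968 + 0)) = 53299/(-27927 + 2968) = 53299/(-24959) = 53299*(-1/24959) = -53299/24959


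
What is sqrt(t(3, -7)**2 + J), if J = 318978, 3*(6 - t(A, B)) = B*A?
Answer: sqrt(319147) ≈ 564.93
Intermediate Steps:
t(A, B) = 6 - A*B/3 (t(A, B) = 6 - B*A/3 = 6 - A*B/3)
sqrt(t(3, -7)**2 + J) = sqrt((6 - 1/3*3*(-7))**2 + 318978) = sqrt((6 + 7)**2 + 318978) = sqrt(13**2 + 318978) = sqrt(169 + 318978) = sqrt(319147)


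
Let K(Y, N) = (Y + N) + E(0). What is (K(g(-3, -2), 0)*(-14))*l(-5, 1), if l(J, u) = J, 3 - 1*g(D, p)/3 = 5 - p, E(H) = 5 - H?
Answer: -490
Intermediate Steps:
g(D, p) = -6 + 3*p (g(D, p) = 9 - 3*(5 - p) = 9 + (-15 + 3*p) = -6 + 3*p)
K(Y, N) = 5 + N + Y (K(Y, N) = (Y + N) + (5 - 1*0) = (N + Y) + (5 + 0) = (N + Y) + 5 = 5 + N + Y)
(K(g(-3, -2), 0)*(-14))*l(-5, 1) = ((5 + 0 + (-6 + 3*(-2)))*(-14))*(-5) = ((5 + 0 + (-6 - 6))*(-14))*(-5) = ((5 + 0 - 12)*(-14))*(-5) = -7*(-14)*(-5) = 98*(-5) = -490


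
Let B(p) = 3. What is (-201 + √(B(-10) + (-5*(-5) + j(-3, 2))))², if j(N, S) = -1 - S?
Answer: 38416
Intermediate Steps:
(-201 + √(B(-10) + (-5*(-5) + j(-3, 2))))² = (-201 + √(3 + (-5*(-5) + (-1 - 1*2))))² = (-201 + √(3 + (25 + (-1 - 2))))² = (-201 + √(3 + (25 - 3)))² = (-201 + √(3 + 22))² = (-201 + √25)² = (-201 + 5)² = (-196)² = 38416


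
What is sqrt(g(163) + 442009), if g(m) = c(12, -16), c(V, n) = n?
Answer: sqrt(441993) ≈ 664.83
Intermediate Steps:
g(m) = -16
sqrt(g(163) + 442009) = sqrt(-16 + 442009) = sqrt(441993)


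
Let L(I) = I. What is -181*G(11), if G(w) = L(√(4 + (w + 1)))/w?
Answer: -724/11 ≈ -65.818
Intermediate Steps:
G(w) = √(5 + w)/w (G(w) = √(4 + (w + 1))/w = √(4 + (1 + w))/w = √(5 + w)/w)
-181*G(11) = -181*√(5 + 11)/11 = -181*√16/11 = -181*4/11 = -724/11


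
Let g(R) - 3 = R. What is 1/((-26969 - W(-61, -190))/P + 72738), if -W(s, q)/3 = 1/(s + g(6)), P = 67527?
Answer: 3511404/255411101761 ≈ 1.3748e-5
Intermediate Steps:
g(R) = 3 + R
W(s, q) = -3/(9 + s) (W(s, q) = -3/(s + (3 + 6)) = -3/(s + 9) = -3/(9 + s))
1/((-26969 - W(-61, -190))/P + 72738) = 1/((-26969 - (-3)/(9 - 61))/67527 + 72738) = 1/((-26969 - (-3)/(-52))*(1/67527) + 72738) = 1/((-26969 - (-3)*(-1)/52)*(1/67527) + 72738) = 1/((-26969 - 1*3/52)*(1/67527) + 72738) = 1/((-26969 - 3/52)*(1/67527) + 72738) = 1/(-1402391/52*1/67527 + 72738) = 1/(-1402391/3511404 + 72738) = 1/(255411101761/3511404) = 3511404/255411101761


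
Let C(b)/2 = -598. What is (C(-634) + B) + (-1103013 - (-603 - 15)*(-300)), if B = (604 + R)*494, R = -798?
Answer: -1385445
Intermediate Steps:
C(b) = -1196 (C(b) = 2*(-598) = -1196)
B = -95836 (B = (604 - 798)*494 = -194*494 = -95836)
(C(-634) + B) + (-1103013 - (-603 - 15)*(-300)) = (-1196 - 95836) + (-1103013 - (-603 - 15)*(-300)) = -97032 + (-1103013 - (-618)*(-300)) = -97032 + (-1103013 - 1*185400) = -97032 + (-1103013 - 185400) = -97032 - 1288413 = -1385445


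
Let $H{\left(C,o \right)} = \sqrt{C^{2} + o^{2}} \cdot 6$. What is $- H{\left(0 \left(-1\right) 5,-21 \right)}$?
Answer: $-126$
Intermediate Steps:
$H{\left(C,o \right)} = 6 \sqrt{C^{2} + o^{2}}$
$- H{\left(0 \left(-1\right) 5,-21 \right)} = - 6 \sqrt{\left(0 \left(-1\right) 5\right)^{2} + \left(-21\right)^{2}} = - 6 \sqrt{\left(0 \cdot 5\right)^{2} + 441} = - 6 \sqrt{0^{2} + 441} = - 6 \sqrt{0 + 441} = - 6 \sqrt{441} = - 6 \cdot 21 = \left(-1\right) 126 = -126$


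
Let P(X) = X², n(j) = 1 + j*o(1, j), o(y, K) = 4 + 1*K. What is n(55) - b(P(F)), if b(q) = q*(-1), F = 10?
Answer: 3346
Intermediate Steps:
o(y, K) = 4 + K
n(j) = 1 + j*(4 + j)
b(q) = -q
n(55) - b(P(F)) = (1 + 55*(4 + 55)) - (-1)*10² = (1 + 55*59) - (-1)*100 = (1 + 3245) - 1*(-100) = 3246 + 100 = 3346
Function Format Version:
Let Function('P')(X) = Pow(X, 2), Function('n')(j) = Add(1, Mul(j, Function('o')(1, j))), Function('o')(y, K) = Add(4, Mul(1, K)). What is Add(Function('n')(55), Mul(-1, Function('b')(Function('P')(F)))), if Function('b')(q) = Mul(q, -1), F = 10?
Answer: 3346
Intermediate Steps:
Function('o')(y, K) = Add(4, K)
Function('n')(j) = Add(1, Mul(j, Add(4, j)))
Function('b')(q) = Mul(-1, q)
Add(Function('n')(55), Mul(-1, Function('b')(Function('P')(F)))) = Add(Add(1, Mul(55, Add(4, 55))), Mul(-1, Mul(-1, Pow(10, 2)))) = Add(Add(1, Mul(55, 59)), Mul(-1, Mul(-1, 100))) = Add(Add(1, 3245), Mul(-1, -100)) = Add(3246, 100) = 3346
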